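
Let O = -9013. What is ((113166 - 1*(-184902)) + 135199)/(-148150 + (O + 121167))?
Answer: -433267/35996 ≈ -12.037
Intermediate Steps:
((113166 - 1*(-184902)) + 135199)/(-148150 + (O + 121167)) = ((113166 - 1*(-184902)) + 135199)/(-148150 + (-9013 + 121167)) = ((113166 + 184902) + 135199)/(-148150 + 112154) = (298068 + 135199)/(-35996) = 433267*(-1/35996) = -433267/35996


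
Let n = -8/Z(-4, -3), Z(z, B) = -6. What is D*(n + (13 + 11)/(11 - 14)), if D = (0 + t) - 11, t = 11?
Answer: 0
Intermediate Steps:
D = 0 (D = (0 + 11) - 11 = 11 - 11 = 0)
n = 4/3 (n = -8/(-6) = -8*(-1/6) = 4/3 ≈ 1.3333)
D*(n + (13 + 11)/(11 - 14)) = 0*(4/3 + (13 + 11)/(11 - 14)) = 0*(4/3 + 24/(-3)) = 0*(4/3 + 24*(-1/3)) = 0*(4/3 - 8) = 0*(-20/3) = 0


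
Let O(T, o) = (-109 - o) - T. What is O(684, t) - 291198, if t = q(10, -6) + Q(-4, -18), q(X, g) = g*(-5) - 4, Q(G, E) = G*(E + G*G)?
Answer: -292025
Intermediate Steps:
Q(G, E) = G*(E + G²)
q(X, g) = -4 - 5*g (q(X, g) = -5*g - 4 = -4 - 5*g)
t = 34 (t = (-4 - 5*(-6)) - 4*(-18 + (-4)²) = (-4 + 30) - 4*(-18 + 16) = 26 - 4*(-2) = 26 + 8 = 34)
O(T, o) = -109 - T - o
O(684, t) - 291198 = (-109 - 1*684 - 1*34) - 291198 = (-109 - 684 - 34) - 291198 = -827 - 291198 = -292025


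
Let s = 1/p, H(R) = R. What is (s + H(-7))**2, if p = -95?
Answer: 443556/9025 ≈ 49.147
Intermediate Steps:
s = -1/95 (s = 1/(-95) = -1/95 ≈ -0.010526)
(s + H(-7))**2 = (-1/95 - 7)**2 = (-666/95)**2 = 443556/9025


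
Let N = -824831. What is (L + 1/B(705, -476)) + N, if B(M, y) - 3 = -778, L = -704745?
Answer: -1185421401/775 ≈ -1.5296e+6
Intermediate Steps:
B(M, y) = -775 (B(M, y) = 3 - 778 = -775)
(L + 1/B(705, -476)) + N = (-704745 + 1/(-775)) - 824831 = (-704745 - 1/775) - 824831 = -546177376/775 - 824831 = -1185421401/775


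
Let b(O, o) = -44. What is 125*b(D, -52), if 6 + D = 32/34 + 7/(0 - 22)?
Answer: -5500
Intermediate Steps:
D = -2011/374 (D = -6 + (32/34 + 7/(0 - 22)) = -6 + (32*(1/34) + 7/(-22)) = -6 + (16/17 + 7*(-1/22)) = -6 + (16/17 - 7/22) = -6 + 233/374 = -2011/374 ≈ -5.3770)
125*b(D, -52) = 125*(-44) = -5500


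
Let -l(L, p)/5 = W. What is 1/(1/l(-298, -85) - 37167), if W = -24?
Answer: -120/4460039 ≈ -2.6906e-5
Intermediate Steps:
l(L, p) = 120 (l(L, p) = -5*(-24) = 120)
1/(1/l(-298, -85) - 37167) = 1/(1/120 - 37167) = 1/(-4460039/120) = -120/4460039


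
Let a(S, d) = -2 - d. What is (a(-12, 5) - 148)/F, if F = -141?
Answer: 155/141 ≈ 1.0993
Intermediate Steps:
(a(-12, 5) - 148)/F = ((-2 - 1*5) - 148)/(-141) = ((-2 - 5) - 148)*(-1/141) = (-7 - 148)*(-1/141) = -155*(-1/141) = 155/141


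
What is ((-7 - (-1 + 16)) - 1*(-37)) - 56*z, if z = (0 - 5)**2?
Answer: -1385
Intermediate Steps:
z = 25 (z = (-5)**2 = 25)
((-7 - (-1 + 16)) - 1*(-37)) - 56*z = ((-7 - (-1 + 16)) - 1*(-37)) - 56*25 = ((-7 - 1*15) + 37) - 1400 = ((-7 - 15) + 37) - 1400 = (-22 + 37) - 1400 = 15 - 1400 = -1385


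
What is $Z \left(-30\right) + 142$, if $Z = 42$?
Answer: $-1118$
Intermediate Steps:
$Z \left(-30\right) + 142 = 42 \left(-30\right) + 142 = -1260 + 142 = -1118$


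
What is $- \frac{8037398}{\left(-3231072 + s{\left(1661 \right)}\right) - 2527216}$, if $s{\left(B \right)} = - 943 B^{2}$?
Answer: $\frac{8037398}{2607420791} \approx 0.0030825$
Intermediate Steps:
$- \frac{8037398}{\left(-3231072 + s{\left(1661 \right)}\right) - 2527216} = - \frac{8037398}{\left(-3231072 - 943 \cdot 1661^{2}\right) - 2527216} = - \frac{8037398}{\left(-3231072 - 2601662503\right) - 2527216} = - \frac{8037398}{-2604893575 - 2527216} = - \frac{8037398}{-2607420791} = \left(-8037398\right) \left(- \frac{1}{2607420791}\right) = \frac{8037398}{2607420791}$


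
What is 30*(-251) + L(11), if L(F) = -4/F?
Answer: -82834/11 ≈ -7530.4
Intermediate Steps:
30*(-251) + L(11) = 30*(-251) - 4/11 = -7530 - 4*1/11 = -7530 - 4/11 = -82834/11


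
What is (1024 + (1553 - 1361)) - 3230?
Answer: -2014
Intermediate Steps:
(1024 + (1553 - 1361)) - 3230 = (1024 + 192) - 3230 = 1216 - 3230 = -2014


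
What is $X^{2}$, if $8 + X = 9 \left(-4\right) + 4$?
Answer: $1600$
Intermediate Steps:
$X = -40$ ($X = -8 + \left(9 \left(-4\right) + 4\right) = -8 + \left(-36 + 4\right) = -8 - 32 = -40$)
$X^{2} = \left(-40\right)^{2} = 1600$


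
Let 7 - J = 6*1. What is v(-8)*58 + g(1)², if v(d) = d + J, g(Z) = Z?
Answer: -405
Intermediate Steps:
J = 1 (J = 7 - 6 = 1)
v(d) = 1 + d (v(d) = d + 1 = 1 + d)
v(-8)*58 + g(1)² = (1 - 8)*58 + 1² = -7*58 + 1 = -406 + 1 = -405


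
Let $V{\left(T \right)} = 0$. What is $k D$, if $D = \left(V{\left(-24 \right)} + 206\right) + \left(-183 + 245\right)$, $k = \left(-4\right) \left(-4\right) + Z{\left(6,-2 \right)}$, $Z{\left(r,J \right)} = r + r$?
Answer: $7504$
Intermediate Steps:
$Z{\left(r,J \right)} = 2 r$
$k = 28$ ($k = \left(-4\right) \left(-4\right) + 2 \cdot 6 = 16 + 12 = 28$)
$D = 268$ ($D = \left(0 + 206\right) + \left(-183 + 245\right) = 206 + 62 = 268$)
$k D = 28 \cdot 268 = 7504$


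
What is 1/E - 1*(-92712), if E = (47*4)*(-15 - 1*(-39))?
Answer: 418316545/4512 ≈ 92712.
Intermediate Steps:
E = 4512 (E = 188*(-15 + 39) = 188*24 = 4512)
1/E - 1*(-92712) = 1/4512 - 1*(-92712) = 1/4512 + 92712 = 418316545/4512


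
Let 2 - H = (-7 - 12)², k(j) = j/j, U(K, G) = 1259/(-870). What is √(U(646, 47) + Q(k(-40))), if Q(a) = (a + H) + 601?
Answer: √182831370/870 ≈ 15.542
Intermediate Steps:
U(K, G) = -1259/870 (U(K, G) = 1259*(-1/870) = -1259/870)
k(j) = 1
H = -359 (H = 2 - (-7 - 12)² = 2 - 1*(-19)² = 2 - 1*361 = 2 - 361 = -359)
Q(a) = 242 + a (Q(a) = (a - 359) + 601 = (-359 + a) + 601 = 242 + a)
√(U(646, 47) + Q(k(-40))) = √(-1259/870 + (242 + 1)) = √(-1259/870 + 243) = √(210151/870) = √182831370/870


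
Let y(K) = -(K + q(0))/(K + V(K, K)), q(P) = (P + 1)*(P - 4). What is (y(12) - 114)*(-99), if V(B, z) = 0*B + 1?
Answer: 147510/13 ≈ 11347.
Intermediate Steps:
V(B, z) = 1 (V(B, z) = 0 + 1 = 1)
q(P) = (1 + P)*(-4 + P)
y(K) = -(-4 + K)/(1 + K) (y(K) = -(K + (-4 + 0² - 3*0))/(K + 1) = -(K + (-4 + 0 + 0))/(1 + K) = -(K - 4)/(1 + K) = -(-4 + K)/(1 + K))
(y(12) - 114)*(-99) = ((4 - 1*12)/(1 + 12) - 114)*(-99) = ((4 - 12)/13 - 114)*(-99) = ((1/13)*(-8) - 114)*(-99) = (-8/13 - 114)*(-99) = -1490/13*(-99) = 147510/13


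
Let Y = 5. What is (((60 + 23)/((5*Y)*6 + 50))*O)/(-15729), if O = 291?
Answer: -8051/1048600 ≈ -0.0076779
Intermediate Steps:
(((60 + 23)/((5*Y)*6 + 50))*O)/(-15729) = (((60 + 23)/((5*5)*6 + 50))*291)/(-15729) = ((83/(25*6 + 50))*291)*(-1/15729) = ((83/(150 + 50))*291)*(-1/15729) = ((83/200)*291)*(-1/15729) = (24153/200)*(-1/15729) = -8051/1048600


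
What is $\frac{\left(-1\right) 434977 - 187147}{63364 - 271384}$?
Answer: $\frac{155531}{52005} \approx 2.9907$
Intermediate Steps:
$\frac{\left(-1\right) 434977 - 187147}{63364 - 271384} = \frac{-434977 - 187147}{-208020} = \left(-622124\right) \left(- \frac{1}{208020}\right) = \frac{155531}{52005}$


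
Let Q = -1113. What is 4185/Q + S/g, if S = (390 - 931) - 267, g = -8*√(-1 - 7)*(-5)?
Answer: -1395/371 + 101*I*√2/20 ≈ -3.7601 + 7.1418*I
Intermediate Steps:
g = 80*I*√2 (g = -16*I*√2*(-5) = 80*I*√2 ≈ 113.14*I)
S = -808 (S = -541 - 267 = -808)
4185/Q + S/g = 4185/(-1113) - 808*(-I*√2/160) = 4185*(-1/1113) - (-101)*I*√2/20 = -1395/371 + 101*I*√2/20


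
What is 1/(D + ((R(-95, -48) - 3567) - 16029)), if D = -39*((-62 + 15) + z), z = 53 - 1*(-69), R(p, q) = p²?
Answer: -1/13496 ≈ -7.4096e-5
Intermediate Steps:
z = 122 (z = 53 + 69 = 122)
D = -2925 (D = -39*((-62 + 15) + 122) = -39*(-47 + 122) = -39*75 = -2925)
1/(D + ((R(-95, -48) - 3567) - 16029)) = 1/(-2925 + (((-95)² - 3567) - 16029)) = 1/(-2925 + ((9025 - 3567) - 16029)) = 1/(-2925 + (5458 - 16029)) = 1/(-2925 - 10571) = 1/(-13496) = -1/13496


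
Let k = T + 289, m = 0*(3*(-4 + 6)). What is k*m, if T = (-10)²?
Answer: 0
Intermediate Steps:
T = 100
m = 0 (m = 0*(3*2) = 0*6 = 0)
k = 389 (k = 100 + 289 = 389)
k*m = 389*0 = 0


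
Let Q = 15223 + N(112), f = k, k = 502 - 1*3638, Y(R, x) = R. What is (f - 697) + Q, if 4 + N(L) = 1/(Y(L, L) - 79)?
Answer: 375739/33 ≈ 11386.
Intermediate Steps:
k = -3136 (k = 502 - 3638 = -3136)
f = -3136
N(L) = -4 + 1/(-79 + L) (N(L) = -4 + 1/(L - 79) = -4 + 1/(-79 + L))
Q = 502228/33 (Q = 15223 + (317 - 4*112)/(-79 + 112) = 15223 + (317 - 448)/33 = 15223 + (1/33)*(-131) = 15223 - 131/33 = 502228/33 ≈ 15219.)
(f - 697) + Q = (-3136 - 697) + 502228/33 = -3833 + 502228/33 = 375739/33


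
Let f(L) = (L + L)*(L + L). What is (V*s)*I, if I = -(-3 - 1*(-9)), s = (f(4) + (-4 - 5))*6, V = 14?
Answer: -27720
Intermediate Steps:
f(L) = 4*L**2 (f(L) = (2*L)*(2*L) = 4*L**2)
s = 330 (s = (4*4**2 + (-4 - 5))*6 = (4*16 - 9)*6 = (64 - 9)*6 = 55*6 = 330)
I = -6 (I = -(-3 + 9) = -1*6 = -6)
(V*s)*I = (14*330)*(-6) = 4620*(-6) = -27720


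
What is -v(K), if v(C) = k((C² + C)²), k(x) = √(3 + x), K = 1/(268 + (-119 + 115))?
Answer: -7*√297401377/69696 ≈ -1.7321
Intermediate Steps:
K = 1/264 (K = 1/(268 - 4) = 1/264 ≈ 0.0037879)
v(C) = √(3 + (C + C²)²) (v(C) = √(3 + (C² + C)²) = √(3 + (C + C²)²))
-v(K) = -√(3 + (1/264)²*(1 + 1/264)²) = -√(3 + (265/264)²/69696) = -√(3 + (1/69696)*(70225/69696)) = -√(3 + 70225/4857532416) = -√(14572667473/4857532416) = -7*√297401377/69696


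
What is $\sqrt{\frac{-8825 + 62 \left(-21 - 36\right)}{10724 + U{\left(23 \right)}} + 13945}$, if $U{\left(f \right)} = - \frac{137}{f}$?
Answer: $\frac{\sqrt{847362629048270}}{246515} \approx 118.08$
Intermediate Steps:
$\sqrt{\frac{-8825 + 62 \left(-21 - 36\right)}{10724 + U{\left(23 \right)}} + 13945} = \sqrt{\frac{-8825 + 62 \left(-21 - 36\right)}{10724 - \frac{137}{23}} + 13945} = \sqrt{\frac{-8825 + 62 \left(-57\right)}{10724 - \frac{137}{23}} + 13945} = \sqrt{\frac{-8825 - 3534}{10724 - \frac{137}{23}} + 13945} = \sqrt{- \frac{12359}{\frac{246515}{23}} + 13945} = \sqrt{\left(-12359\right) \frac{23}{246515} + 13945} = \sqrt{- \frac{284257}{246515} + 13945} = \sqrt{\frac{3437367418}{246515}} = \frac{\sqrt{847362629048270}}{246515}$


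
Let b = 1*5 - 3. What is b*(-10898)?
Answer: -21796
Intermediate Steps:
b = 2 (b = 5 - 3 = 2)
b*(-10898) = 2*(-10898) = -21796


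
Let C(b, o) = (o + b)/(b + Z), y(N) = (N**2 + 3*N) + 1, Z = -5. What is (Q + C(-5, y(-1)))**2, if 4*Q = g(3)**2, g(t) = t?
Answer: 3249/400 ≈ 8.1225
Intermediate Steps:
y(N) = 1 + N**2 + 3*N
Q = 9/4 (Q = (1/4)*3**2 = (1/4)*9 = 9/4 ≈ 2.2500)
C(b, o) = (b + o)/(-5 + b) (C(b, o) = (o + b)/(b - 5) = (b + o)/(-5 + b))
(Q + C(-5, y(-1)))**2 = (9/4 + (-5 + (1 + (-1)**2 + 3*(-1)))/(-5 - 5))**2 = (9/4 + (-5 + (1 + 1 - 3))/(-10))**2 = (9/4 - (-5 - 1)/10)**2 = (9/4 - 1/10*(-6))**2 = (9/4 + 3/5)**2 = (57/20)**2 = 3249/400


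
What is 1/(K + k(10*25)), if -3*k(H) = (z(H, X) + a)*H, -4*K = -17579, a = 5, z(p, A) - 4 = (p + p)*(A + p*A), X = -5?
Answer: 12/627543737 ≈ 1.9122e-8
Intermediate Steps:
z(p, A) = 4 + 2*p*(A + A*p) (z(p, A) = 4 + (p + p)*(A + p*A) = 4 + (2*p)*(A + A*p) = 4 + 2*p*(A + A*p))
K = 17579/4 (K = -1/4*(-17579) = 17579/4 ≈ 4394.8)
k(H) = -H*(9 - 10*H - 10*H**2)/3 (k(H) = -((4 + 2*(-5)*H + 2*(-5)*H**2) + 5)*H/3 = -((4 - 10*H - 10*H**2) + 5)*H/3 = -(9 - 10*H - 10*H**2)*H/3 = -H*(9 - 10*H - 10*H**2)/3)
1/(K + k(10*25)) = 1/(17579/4 + (10*25)*(-9 + 10*(10*25) + 10*(10*25)**2)/3) = 1/(17579/4 + (1/3)*250*(-9 + 10*250 + 10*250**2)) = 1/(17579/4 + (1/3)*250*(-9 + 2500 + 10*62500)) = 1/(17579/4 + (1/3)*250*(-9 + 2500 + 625000)) = 1/(17579/4 + (1/3)*250*627491) = 1/(17579/4 + 156872750/3) = 1/(627543737/12) = 12/627543737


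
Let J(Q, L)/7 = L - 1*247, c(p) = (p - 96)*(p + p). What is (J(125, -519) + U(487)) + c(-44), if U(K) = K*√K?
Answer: 6958 + 487*√487 ≈ 17705.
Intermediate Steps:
c(p) = 2*p*(-96 + p) (c(p) = (-96 + p)*(2*p) = 2*p*(-96 + p))
J(Q, L) = -1729 + 7*L (J(Q, L) = 7*(L - 1*247) = 7*(L - 247) = 7*(-247 + L) = -1729 + 7*L)
U(K) = K^(3/2)
(J(125, -519) + U(487)) + c(-44) = ((-1729 + 7*(-519)) + 487^(3/2)) + 2*(-44)*(-96 - 44) = ((-1729 - 3633) + 487*√487) + 2*(-44)*(-140) = (-5362 + 487*√487) + 12320 = 6958 + 487*√487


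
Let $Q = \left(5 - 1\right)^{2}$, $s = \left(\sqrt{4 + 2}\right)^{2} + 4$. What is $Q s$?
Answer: $160$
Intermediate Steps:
$s = 10$ ($s = \left(\sqrt{6}\right)^{2} + 4 = 6 + 4 = 10$)
$Q = 16$ ($Q = 4^{2} = 16$)
$Q s = 16 \cdot 10 = 160$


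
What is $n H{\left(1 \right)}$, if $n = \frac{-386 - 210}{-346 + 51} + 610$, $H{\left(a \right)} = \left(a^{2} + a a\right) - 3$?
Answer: $- \frac{180546}{295} \approx -612.02$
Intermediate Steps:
$H{\left(a \right)} = -3 + 2 a^{2}$ ($H{\left(a \right)} = \left(a^{2} + a^{2}\right) - 3 = 2 a^{2} - 3 = -3 + 2 a^{2}$)
$n = \frac{180546}{295}$ ($n = - \frac{596}{-295} + 610 = \left(-596\right) \left(- \frac{1}{295}\right) + 610 = \frac{596}{295} + 610 = \frac{180546}{295} \approx 612.02$)
$n H{\left(1 \right)} = \frac{180546 \left(-3 + 2 \cdot 1^{2}\right)}{295} = \frac{180546 \left(-3 + 2 \cdot 1\right)}{295} = \frac{180546 \left(-3 + 2\right)}{295} = \frac{180546}{295} \left(-1\right) = - \frac{180546}{295}$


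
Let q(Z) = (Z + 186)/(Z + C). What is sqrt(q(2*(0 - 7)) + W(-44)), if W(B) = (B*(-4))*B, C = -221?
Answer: 2*I*sqrt(106925705)/235 ≈ 88.004*I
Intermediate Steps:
W(B) = -4*B**2 (W(B) = (-4*B)*B = -4*B**2)
q(Z) = (186 + Z)/(-221 + Z) (q(Z) = (Z + 186)/(Z - 221) = (186 + Z)/(-221 + Z))
sqrt(q(2*(0 - 7)) + W(-44)) = sqrt((186 + 2*(0 - 7))/(-221 + 2*(0 - 7)) - 4*(-44)**2) = sqrt((186 + 2*(-7))/(-221 + 2*(-7)) - 4*1936) = sqrt((186 - 14)/(-221 - 14) - 7744) = sqrt(172/(-235) - 7744) = sqrt(-1/235*172 - 7744) = sqrt(-172/235 - 7744) = sqrt(-1820012/235) = 2*I*sqrt(106925705)/235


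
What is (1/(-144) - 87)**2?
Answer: 156975841/20736 ≈ 7570.2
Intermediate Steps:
(1/(-144) - 87)**2 = (-1/144 - 87)**2 = (-12529/144)**2 = 156975841/20736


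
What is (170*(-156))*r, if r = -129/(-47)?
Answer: -3421080/47 ≈ -72789.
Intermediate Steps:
r = 129/47 (r = -129*(-1/47) = 129/47 ≈ 2.7447)
(170*(-156))*r = (170*(-156))*(129/47) = -26520*129/47 = -3421080/47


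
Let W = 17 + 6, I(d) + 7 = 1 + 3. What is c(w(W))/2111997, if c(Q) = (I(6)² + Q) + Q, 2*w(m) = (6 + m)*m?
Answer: 676/2111997 ≈ 0.00032008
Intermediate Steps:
I(d) = -3 (I(d) = -7 + (1 + 3) = -7 + 4 = -3)
W = 23
w(m) = m*(6 + m)/2 (w(m) = ((6 + m)*m)/2 = (m*(6 + m))/2 = m*(6 + m)/2)
c(Q) = 9 + 2*Q (c(Q) = ((-3)² + Q) + Q = (9 + Q) + Q = 9 + 2*Q)
c(w(W))/2111997 = (9 + 2*((½)*23*(6 + 23)))/2111997 = (9 + 2*((½)*23*29))*(1/2111997) = (9 + 2*(667/2))*(1/2111997) = (9 + 667)*(1/2111997) = 676*(1/2111997) = 676/2111997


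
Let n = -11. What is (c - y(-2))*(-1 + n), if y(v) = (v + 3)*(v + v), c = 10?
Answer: -168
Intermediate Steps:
y(v) = 2*v*(3 + v) (y(v) = (3 + v)*(2*v) = 2*v*(3 + v))
(c - y(-2))*(-1 + n) = (10 - 2*(-2)*(3 - 2))*(-1 - 11) = (10 - 2*(-2))*(-12) = (10 - 1*(-4))*(-12) = (10 + 4)*(-12) = 14*(-12) = -168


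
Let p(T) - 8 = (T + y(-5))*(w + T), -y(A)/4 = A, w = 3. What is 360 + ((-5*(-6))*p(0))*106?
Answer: 216600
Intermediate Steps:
y(A) = -4*A
p(T) = 8 + (3 + T)*(20 + T) (p(T) = 8 + (T - 4*(-5))*(3 + T) = 8 + (T + 20)*(3 + T) = 8 + (20 + T)*(3 + T) = 8 + (3 + T)*(20 + T))
360 + ((-5*(-6))*p(0))*106 = 360 + ((-5*(-6))*(68 + 0**2 + 23*0))*106 = 360 + (30*(68 + 0 + 0))*106 = 360 + (30*68)*106 = 360 + 2040*106 = 360 + 216240 = 216600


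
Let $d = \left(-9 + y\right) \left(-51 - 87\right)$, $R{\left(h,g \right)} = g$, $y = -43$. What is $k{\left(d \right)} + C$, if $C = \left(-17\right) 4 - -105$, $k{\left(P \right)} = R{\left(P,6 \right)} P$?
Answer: $43093$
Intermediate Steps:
$d = 7176$ ($d = \left(-9 - 43\right) \left(-51 - 87\right) = \left(-52\right) \left(-138\right) = 7176$)
$k{\left(P \right)} = 6 P$
$C = 37$ ($C = -68 + 105 = 37$)
$k{\left(d \right)} + C = 6 \cdot 7176 + 37 = 43056 + 37 = 43093$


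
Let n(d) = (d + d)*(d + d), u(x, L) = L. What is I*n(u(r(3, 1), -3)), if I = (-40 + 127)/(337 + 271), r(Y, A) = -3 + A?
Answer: 783/152 ≈ 5.1513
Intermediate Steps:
I = 87/608 ≈ 0.14309
n(d) = 4*d² (n(d) = (2*d)*(2*d) = 4*d²)
I*n(u(r(3, 1), -3)) = 87*(4*(-3)²)/608 = 87*(4*9)/608 = (87/608)*36 = 783/152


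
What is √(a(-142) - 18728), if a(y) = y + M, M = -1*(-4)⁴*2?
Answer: I*√19382 ≈ 139.22*I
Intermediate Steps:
M = -512 (M = -1*256*2 = -256*2 = -512)
a(y) = -512 + y (a(y) = y - 512 = -512 + y)
√(a(-142) - 18728) = √((-512 - 142) - 18728) = √(-654 - 18728) = √(-19382) = I*√19382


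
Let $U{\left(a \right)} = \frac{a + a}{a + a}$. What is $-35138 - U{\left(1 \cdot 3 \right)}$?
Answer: $-35139$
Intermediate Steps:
$U{\left(a \right)} = 1$ ($U{\left(a \right)} = \frac{2 a}{2 a} = 2 a \frac{1}{2 a} = 1$)
$-35138 - U{\left(1 \cdot 3 \right)} = -35138 - 1 = -35139$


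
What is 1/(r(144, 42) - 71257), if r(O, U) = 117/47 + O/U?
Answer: -329/23441606 ≈ -1.4035e-5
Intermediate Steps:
r(O, U) = 117/47 + O/U (r(O, U) = 117*(1/47) + O/U = 117/47 + O/U)
1/(r(144, 42) - 71257) = 1/((117/47 + 144/42) - 71257) = 1/((117/47 + 144*(1/42)) - 71257) = 1/((117/47 + 24/7) - 71257) = 1/(1947/329 - 71257) = 1/(-23441606/329) = -329/23441606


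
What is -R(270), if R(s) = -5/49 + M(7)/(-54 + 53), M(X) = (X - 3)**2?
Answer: 789/49 ≈ 16.102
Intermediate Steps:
M(X) = (-3 + X)**2
R(s) = -789/49 (R(s) = -5/49 + (-3 + 7)**2/(-54 + 53) = -5*1/49 + 4**2/(-1) = -5/49 + 16*(-1) = -5/49 - 16 = -789/49)
-R(270) = -1*(-789/49) = 789/49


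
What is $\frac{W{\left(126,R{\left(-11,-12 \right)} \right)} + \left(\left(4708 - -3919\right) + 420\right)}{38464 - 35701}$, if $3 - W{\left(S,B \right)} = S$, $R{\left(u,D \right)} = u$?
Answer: $\frac{8924}{2763} \approx 3.2298$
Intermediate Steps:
$W{\left(S,B \right)} = 3 - S$
$\frac{W{\left(126,R{\left(-11,-12 \right)} \right)} + \left(\left(4708 - -3919\right) + 420\right)}{38464 - 35701} = \frac{\left(3 - 126\right) + \left(\left(4708 - -3919\right) + 420\right)}{38464 - 35701} = \frac{\left(3 - 126\right) + \left(\left(4708 + 3919\right) + 420\right)}{2763} = \left(-123 + \left(8627 + 420\right)\right) \frac{1}{2763} = \left(-123 + 9047\right) \frac{1}{2763} = 8924 \cdot \frac{1}{2763} = \frac{8924}{2763}$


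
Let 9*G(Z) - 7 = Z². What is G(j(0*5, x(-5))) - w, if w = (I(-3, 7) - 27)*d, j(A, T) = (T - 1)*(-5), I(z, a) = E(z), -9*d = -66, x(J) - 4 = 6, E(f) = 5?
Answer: 3484/9 ≈ 387.11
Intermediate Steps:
x(J) = 10 (x(J) = 4 + 6 = 10)
d = 22/3 (d = -⅑*(-66) = 22/3 ≈ 7.3333)
I(z, a) = 5
j(A, T) = 5 - 5*T (j(A, T) = (-1 + T)*(-5) = 5 - 5*T)
w = -484/3 (w = (5 - 27)*(22/3) = -22*22/3 = -484/3 ≈ -161.33)
G(Z) = 7/9 + Z²/9
G(j(0*5, x(-5))) - w = (7/9 + (5 - 5*10)²/9) - 1*(-484/3) = (7/9 + (5 - 50)²/9) + 484/3 = (7/9 + (⅑)*(-45)²) + 484/3 = (7/9 + (⅑)*2025) + 484/3 = (7/9 + 225) + 484/3 = 2032/9 + 484/3 = 3484/9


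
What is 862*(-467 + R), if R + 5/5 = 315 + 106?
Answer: -40514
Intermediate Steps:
R = 420 (R = -1 + (315 + 106) = -1 + 421 = 420)
862*(-467 + R) = 862*(-467 + 420) = 862*(-47) = -40514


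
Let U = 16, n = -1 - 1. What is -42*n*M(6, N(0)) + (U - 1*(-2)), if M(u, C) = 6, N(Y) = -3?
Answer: 522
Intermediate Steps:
n = -2
-42*n*M(6, N(0)) + (U - 1*(-2)) = -(-84)*6 + (16 - 1*(-2)) = -42*(-12) + (16 + 2) = 504 + 18 = 522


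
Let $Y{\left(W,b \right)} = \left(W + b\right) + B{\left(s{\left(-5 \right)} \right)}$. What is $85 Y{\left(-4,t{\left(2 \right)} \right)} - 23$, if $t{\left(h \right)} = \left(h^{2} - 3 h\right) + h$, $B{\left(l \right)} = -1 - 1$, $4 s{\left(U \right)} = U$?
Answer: $-533$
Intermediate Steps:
$s{\left(U \right)} = \frac{U}{4}$
$B{\left(l \right)} = -2$ ($B{\left(l \right)} = -1 - 1 = -2$)
$t{\left(h \right)} = h^{2} - 2 h$
$Y{\left(W,b \right)} = -2 + W + b$ ($Y{\left(W,b \right)} = \left(W + b\right) - 2 = -2 + W + b$)
$85 Y{\left(-4,t{\left(2 \right)} \right)} - 23 = 85 \left(-2 - 4 + 2 \left(-2 + 2\right)\right) - 23 = 85 \left(-2 - 4 + 2 \cdot 0\right) - 23 = 85 \left(-2 - 4 + 0\right) - 23 = 85 \left(-6\right) - 23 = -510 - 23 = -533$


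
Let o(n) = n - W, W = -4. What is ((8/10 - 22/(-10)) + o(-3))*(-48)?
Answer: -192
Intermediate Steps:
o(n) = 4 + n (o(n) = n - 1*(-4) = n + 4 = 4 + n)
((8/10 - 22/(-10)) + o(-3))*(-48) = ((8/10 - 22/(-10)) + (4 - 3))*(-48) = ((8*(⅒) - 22*(-⅒)) + 1)*(-48) = ((⅘ + 11/5) + 1)*(-48) = (3 + 1)*(-48) = 4*(-48) = -192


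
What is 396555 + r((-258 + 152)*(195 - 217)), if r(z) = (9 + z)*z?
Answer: 5855767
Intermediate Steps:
r(z) = z*(9 + z)
396555 + r((-258 + 152)*(195 - 217)) = 396555 + ((-258 + 152)*(195 - 217))*(9 + (-258 + 152)*(195 - 217)) = 396555 + (-106*(-22))*(9 - 106*(-22)) = 396555 + 2332*(9 + 2332) = 396555 + 2332*2341 = 396555 + 5459212 = 5855767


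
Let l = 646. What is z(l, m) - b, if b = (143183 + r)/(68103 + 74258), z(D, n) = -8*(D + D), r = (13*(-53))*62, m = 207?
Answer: -1471543761/142361 ≈ -10337.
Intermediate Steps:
r = -42718 (r = -689*62 = -42718)
z(D, n) = -16*D
b = 100465/142361 (b = (143183 - 42718)/(68103 + 74258) = 100465/142361 ≈ 0.70571)
z(l, m) - b = -16*646 - 1*100465/142361 = -10336 - 100465/142361 = -1471543761/142361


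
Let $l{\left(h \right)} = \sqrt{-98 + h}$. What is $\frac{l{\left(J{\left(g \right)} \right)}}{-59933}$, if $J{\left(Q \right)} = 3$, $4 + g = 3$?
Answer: $- \frac{i \sqrt{95}}{59933} \approx - 0.00016263 i$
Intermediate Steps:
$g = -1$ ($g = -4 + 3 = -1$)
$\frac{l{\left(J{\left(g \right)} \right)}}{-59933} = \frac{\sqrt{-98 + 3}}{-59933} = \sqrt{-95} \left(- \frac{1}{59933}\right) = i \sqrt{95} \left(- \frac{1}{59933}\right) = - \frac{i \sqrt{95}}{59933}$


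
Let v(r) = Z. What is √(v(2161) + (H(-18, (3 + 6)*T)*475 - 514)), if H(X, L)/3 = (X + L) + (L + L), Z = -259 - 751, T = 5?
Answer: √165201 ≈ 406.45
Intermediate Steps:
Z = -1010
v(r) = -1010
H(X, L) = 3*X + 9*L (H(X, L) = 3*((X + L) + (L + L)) = 3*((L + X) + 2*L) = 3*(X + 3*L) = 3*X + 9*L)
√(v(2161) + (H(-18, (3 + 6)*T)*475 - 514)) = √(-1010 + ((3*(-18) + 9*((3 + 6)*5))*475 - 514)) = √(-1010 + ((-54 + 9*(9*5))*475 - 514)) = √(-1010 + ((-54 + 9*45)*475 - 514)) = √(-1010 + ((-54 + 405)*475 - 514)) = √(-1010 + (351*475 - 514)) = √(-1010 + (166725 - 514)) = √(-1010 + 166211) = √165201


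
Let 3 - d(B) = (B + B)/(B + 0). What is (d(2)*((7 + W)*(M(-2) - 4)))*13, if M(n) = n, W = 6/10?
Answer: -2964/5 ≈ -592.80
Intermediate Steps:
W = ⅗ (W = 6*(⅒) = ⅗ ≈ 0.60000)
d(B) = 1 (d(B) = 3 - (B + B)/(B + 0) = 3 - 2*B/B = 3 - 1*2 = 3 - 2 = 1)
(d(2)*((7 + W)*(M(-2) - 4)))*13 = (1*((7 + ⅗)*(-2 - 4)))*13 = (1*((38/5)*(-6)))*13 = (1*(-228/5))*13 = -228/5*13 = -2964/5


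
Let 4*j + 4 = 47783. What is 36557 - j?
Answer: 98449/4 ≈ 24612.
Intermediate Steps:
j = 47779/4 (j = -1 + (¼)*47783 = -1 + 47783/4 = 47779/4 ≈ 11945.)
36557 - j = 36557 - 1*47779/4 = 36557 - 47779/4 = 98449/4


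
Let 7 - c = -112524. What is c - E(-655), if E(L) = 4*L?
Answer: 115151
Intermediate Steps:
c = 112531 (c = 7 - 1*(-112524) = 7 + 112524 = 112531)
c - E(-655) = 112531 - 4*(-655) = 112531 - 1*(-2620) = 112531 + 2620 = 115151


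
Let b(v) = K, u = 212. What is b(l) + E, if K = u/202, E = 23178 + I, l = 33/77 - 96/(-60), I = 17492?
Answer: 4107776/101 ≈ 40671.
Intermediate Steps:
l = 71/35 (l = 33*(1/77) - 96*(-1/60) = 3/7 + 8/5 = 71/35 ≈ 2.0286)
E = 40670 (E = 23178 + 17492 = 40670)
K = 106/101 (K = 212/202 = 212*(1/202) = 106/101 ≈ 1.0495)
b(v) = 106/101
b(l) + E = 106/101 + 40670 = 4107776/101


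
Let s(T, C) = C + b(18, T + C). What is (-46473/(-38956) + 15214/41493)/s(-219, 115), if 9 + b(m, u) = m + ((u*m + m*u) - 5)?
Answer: -2520980773/5859454741500 ≈ -0.00043024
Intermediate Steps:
b(m, u) = -14 + m + 2*m*u (b(m, u) = -9 + (m + ((u*m + m*u) - 5)) = -9 + (m + ((m*u + m*u) - 5)) = -9 + (m + (2*m*u - 5)) = -9 + (m + (-5 + 2*m*u)) = -9 + (-5 + m + 2*m*u) = -14 + m + 2*m*u)
s(T, C) = 4 + 36*T + 37*C (s(T, C) = C + (-14 + 18 + 2*18*(T + C)) = C + (-14 + 18 + 2*18*(C + T)) = C + (-14 + 18 + (36*C + 36*T)) = C + (4 + 36*C + 36*T) = 4 + 36*T + 37*C)
(-46473/(-38956) + 15214/41493)/s(-219, 115) = (-46473/(-38956) + 15214/41493)/(4 + 36*(-219) + 37*115) = (-46473*(-1/38956) + 15214*(1/41493))/(4 - 7884 + 4255) = (46473/38956 + 15214/41493)/(-3625) = (2520980773/1616401308)*(-1/3625) = -2520980773/5859454741500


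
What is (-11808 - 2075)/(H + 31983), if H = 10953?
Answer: -13883/42936 ≈ -0.32334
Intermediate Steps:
(-11808 - 2075)/(H + 31983) = (-11808 - 2075)/(10953 + 31983) = -13883/42936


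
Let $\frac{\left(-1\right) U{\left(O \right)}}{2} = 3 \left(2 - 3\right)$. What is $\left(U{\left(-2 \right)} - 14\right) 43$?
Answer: $-344$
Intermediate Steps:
$U{\left(O \right)} = 6$ ($U{\left(O \right)} = - 2 \cdot 3 \left(2 - 3\right) = - 2 \cdot 3 \left(-1\right) = \left(-2\right) \left(-3\right) = 6$)
$\left(U{\left(-2 \right)} - 14\right) 43 = \left(6 - 14\right) 43 = \left(-8\right) 43 = -344$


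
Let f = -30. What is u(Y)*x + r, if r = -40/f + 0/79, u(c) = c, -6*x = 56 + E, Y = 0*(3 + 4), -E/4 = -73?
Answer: 4/3 ≈ 1.3333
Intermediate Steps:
E = 292 (E = -4*(-73) = 292)
Y = 0 (Y = 0*7 = 0)
x = -58 (x = -(56 + 292)/6 = -⅙*348 = -58)
r = 4/3 (r = -40/(-30) + 0/79 = -40*(-1/30) + 0*(1/79) = 4/3 + 0 = 4/3 ≈ 1.3333)
u(Y)*x + r = 0*(-58) + 4/3 = 0 + 4/3 = 4/3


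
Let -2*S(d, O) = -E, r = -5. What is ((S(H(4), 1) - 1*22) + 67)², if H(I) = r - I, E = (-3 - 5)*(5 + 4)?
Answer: 81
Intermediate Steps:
E = -72 (E = -8*9 = -72)
H(I) = -5 - I
S(d, O) = -36 (S(d, O) = -(-1)*(-72)/2 = -½*72 = -36)
((S(H(4), 1) - 1*22) + 67)² = ((-36 - 1*22) + 67)² = ((-36 - 22) + 67)² = (-58 + 67)² = 9² = 81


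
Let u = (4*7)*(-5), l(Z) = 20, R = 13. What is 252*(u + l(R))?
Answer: -30240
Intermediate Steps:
u = -140 (u = 28*(-5) = -140)
252*(u + l(R)) = 252*(-140 + 20) = 252*(-120) = -30240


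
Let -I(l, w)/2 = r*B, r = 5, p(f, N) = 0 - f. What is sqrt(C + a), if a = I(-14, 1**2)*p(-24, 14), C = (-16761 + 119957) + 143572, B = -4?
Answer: 4*sqrt(15483) ≈ 497.72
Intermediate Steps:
p(f, N) = -f
C = 246768 (C = 103196 + 143572 = 246768)
I(l, w) = 40 (I(l, w) = -10*(-4) = -2*(-20) = 40)
a = 960 (a = 40*(-1*(-24)) = 40*24 = 960)
sqrt(C + a) = sqrt(246768 + 960) = sqrt(247728) = 4*sqrt(15483)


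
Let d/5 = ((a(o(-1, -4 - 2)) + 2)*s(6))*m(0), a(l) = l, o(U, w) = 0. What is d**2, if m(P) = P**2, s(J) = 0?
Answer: 0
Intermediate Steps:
d = 0 (d = 5*(((0 + 2)*0)*0**2) = 5*((2*0)*0) = 5*(0*0) = 5*0 = 0)
d**2 = 0**2 = 0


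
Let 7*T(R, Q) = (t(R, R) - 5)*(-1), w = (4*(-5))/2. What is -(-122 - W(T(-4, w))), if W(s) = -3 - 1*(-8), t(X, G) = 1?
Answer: 127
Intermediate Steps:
w = -10 (w = -20*½ = -10)
T(R, Q) = 4/7 (T(R, Q) = ((1 - 5)*(-1))/7 = (-4*(-1))/7 = (⅐)*4 = 4/7)
W(s) = 5 (W(s) = -3 + 8 = 5)
-(-122 - W(T(-4, w))) = -(-122 - 1*5) = -(-122 - 5) = -1*(-127) = 127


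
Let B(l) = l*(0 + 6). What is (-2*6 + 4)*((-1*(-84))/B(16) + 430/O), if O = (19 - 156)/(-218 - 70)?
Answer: -991679/137 ≈ -7238.5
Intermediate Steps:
B(l) = 6*l (B(l) = l*6 = 6*l)
O = 137/288 (O = -137/(-288) = -137*(-1/288) = 137/288 ≈ 0.47569)
(-2*6 + 4)*((-1*(-84))/B(16) + 430/O) = (-2*6 + 4)*((-1*(-84))/((6*16)) + 430/(137/288)) = (-12 + 4)*(84/96 + 430*(288/137)) = -8*(84*(1/96) + 123840/137) = -8*(7/8 + 123840/137) = -8*991679/1096 = -991679/137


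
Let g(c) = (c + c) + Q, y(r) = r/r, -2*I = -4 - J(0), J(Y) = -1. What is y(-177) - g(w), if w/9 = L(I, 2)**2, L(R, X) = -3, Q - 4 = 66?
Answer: -231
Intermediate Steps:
Q = 70 (Q = 4 + 66 = 70)
I = 3/2 (I = -(-4 - 1*(-1))/2 = -(-4 + 1)/2 = -1/2*(-3) = 3/2 ≈ 1.5000)
y(r) = 1
w = 81 (w = 9*(-3)**2 = 9*9 = 81)
g(c) = 70 + 2*c (g(c) = (c + c) + 70 = 2*c + 70 = 70 + 2*c)
y(-177) - g(w) = 1 - (70 + 2*81) = 1 - (70 + 162) = 1 - 1*232 = 1 - 232 = -231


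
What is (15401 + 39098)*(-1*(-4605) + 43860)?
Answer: 2641294035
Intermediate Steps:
(15401 + 39098)*(-1*(-4605) + 43860) = 54499*(4605 + 43860) = 54499*48465 = 2641294035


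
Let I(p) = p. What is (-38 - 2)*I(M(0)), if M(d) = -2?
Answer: 80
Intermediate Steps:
(-38 - 2)*I(M(0)) = (-38 - 2)*(-2) = -40*(-2) = 80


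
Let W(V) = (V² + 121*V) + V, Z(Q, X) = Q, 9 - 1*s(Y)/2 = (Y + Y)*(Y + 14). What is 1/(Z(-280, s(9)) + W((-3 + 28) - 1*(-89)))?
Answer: 1/26624 ≈ 3.7560e-5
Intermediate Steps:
s(Y) = 18 - 4*Y*(14 + Y) (s(Y) = 18 - 2*(Y + Y)*(Y + 14) = 18 - 2*2*Y*(14 + Y) = 18 - 4*Y*(14 + Y))
W(V) = V² + 122*V
1/(Z(-280, s(9)) + W((-3 + 28) - 1*(-89))) = 1/(-280 + ((-3 + 28) - 1*(-89))*(122 + ((-3 + 28) - 1*(-89)))) = 1/(-280 + (25 + 89)*(122 + (25 + 89))) = 1/(-280 + 114*(122 + 114)) = 1/(-280 + 114*236) = 1/(-280 + 26904) = 1/26624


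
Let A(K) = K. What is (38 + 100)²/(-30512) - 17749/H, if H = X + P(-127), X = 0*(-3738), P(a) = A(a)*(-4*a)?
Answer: -21471413/61516006 ≈ -0.34904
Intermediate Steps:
P(a) = -4*a² (P(a) = a*(-4*a) = -4*a²)
X = 0
H = -64516 (H = 0 - 4*(-127)² = 0 - 4*16129 = 0 - 64516 = -64516)
(38 + 100)²/(-30512) - 17749/H = (38 + 100)²/(-30512) - 17749/(-64516) = 138²*(-1/30512) - 17749*(-1/64516) = 19044*(-1/30512) + 17749/64516 = -4761/7628 + 17749/64516 = -21471413/61516006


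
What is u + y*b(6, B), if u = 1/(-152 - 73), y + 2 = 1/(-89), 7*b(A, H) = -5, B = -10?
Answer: 200752/140175 ≈ 1.4322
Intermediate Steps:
b(A, H) = -5/7 (b(A, H) = (1/7)*(-5) = -5/7)
y = -179/89 (y = -2 + 1/(-89) = -2 - 1/89 = -179/89 ≈ -2.0112)
u = -1/225 (u = 1/(-225) = -1/225 ≈ -0.0044444)
u + y*b(6, B) = -1/225 - 179/89*(-5/7) = -1/225 + 895/623 = 200752/140175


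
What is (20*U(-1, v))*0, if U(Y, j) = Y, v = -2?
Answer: 0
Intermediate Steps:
(20*U(-1, v))*0 = (20*(-1))*0 = -20*0 = 0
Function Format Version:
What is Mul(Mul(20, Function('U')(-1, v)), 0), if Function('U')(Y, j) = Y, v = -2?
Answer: 0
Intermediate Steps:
Mul(Mul(20, Function('U')(-1, v)), 0) = Mul(Mul(20, -1), 0) = Mul(-20, 0) = 0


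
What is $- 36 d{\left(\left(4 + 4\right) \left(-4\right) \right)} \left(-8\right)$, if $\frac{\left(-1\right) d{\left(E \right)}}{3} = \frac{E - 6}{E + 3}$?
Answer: $- \frac{32832}{29} \approx -1132.1$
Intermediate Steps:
$d{\left(E \right)} = - \frac{3 \left(-6 + E\right)}{3 + E}$ ($d{\left(E \right)} = - 3 \frac{E - 6}{E + 3} = - 3 \frac{-6 + E}{3 + E} = - \frac{3 \left(-6 + E\right)}{3 + E}$)
$- 36 d{\left(\left(4 + 4\right) \left(-4\right) \right)} \left(-8\right) = - 36 \frac{3 \left(6 - \left(4 + 4\right) \left(-4\right)\right)}{3 + \left(4 + 4\right) \left(-4\right)} \left(-8\right) = - 36 \frac{3 \left(6 - 8 \left(-4\right)\right)}{3 + 8 \left(-4\right)} \left(-8\right) = - 36 \frac{3 \left(6 - -32\right)}{3 - 32} \left(-8\right) = - 36 \frac{3 \left(6 + 32\right)}{-29} \left(-8\right) = - 36 \cdot 3 \left(- \frac{1}{29}\right) 38 \left(-8\right) = \left(-36\right) \left(- \frac{114}{29}\right) \left(-8\right) = \frac{4104}{29} \left(-8\right) = - \frac{32832}{29}$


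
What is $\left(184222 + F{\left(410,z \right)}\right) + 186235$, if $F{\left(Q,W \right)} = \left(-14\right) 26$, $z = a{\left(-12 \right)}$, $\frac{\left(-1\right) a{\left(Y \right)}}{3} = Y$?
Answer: $370093$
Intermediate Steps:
$a{\left(Y \right)} = - 3 Y$
$z = 36$ ($z = \left(-3\right) \left(-12\right) = 36$)
$F{\left(Q,W \right)} = -364$
$\left(184222 + F{\left(410,z \right)}\right) + 186235 = \left(184222 - 364\right) + 186235 = 183858 + 186235 = 370093$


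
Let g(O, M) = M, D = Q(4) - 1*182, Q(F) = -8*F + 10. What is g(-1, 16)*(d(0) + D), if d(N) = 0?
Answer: -3264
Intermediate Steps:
Q(F) = 10 - 8*F
D = -204 (D = (10 - 8*4) - 1*182 = (10 - 32) - 182 = -22 - 182 = -204)
g(-1, 16)*(d(0) + D) = 16*(0 - 204) = 16*(-204) = -3264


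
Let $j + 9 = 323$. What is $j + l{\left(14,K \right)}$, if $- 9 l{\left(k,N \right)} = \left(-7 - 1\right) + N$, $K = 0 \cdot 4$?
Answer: $\frac{2834}{9} \approx 314.89$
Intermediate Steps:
$K = 0$
$j = 314$ ($j = -9 + 323 = 314$)
$l{\left(k,N \right)} = \frac{8}{9} - \frac{N}{9}$ ($l{\left(k,N \right)} = - \frac{\left(-7 - 1\right) + N}{9} = - \frac{-8 + N}{9} = \frac{8}{9} - \frac{N}{9}$)
$j + l{\left(14,K \right)} = 314 + \left(\frac{8}{9} - 0\right) = 314 + \left(\frac{8}{9} + 0\right) = 314 + \frac{8}{9} = \frac{2834}{9}$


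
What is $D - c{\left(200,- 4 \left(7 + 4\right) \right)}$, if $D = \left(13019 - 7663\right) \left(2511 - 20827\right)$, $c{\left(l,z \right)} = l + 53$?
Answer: $-98100749$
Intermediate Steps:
$c{\left(l,z \right)} = 53 + l$
$D = -98100496$ ($D = 5356 \left(-18316\right) = -98100496$)
$D - c{\left(200,- 4 \left(7 + 4\right) \right)} = -98100496 - \left(53 + 200\right) = -98100496 - 253 = -98100749$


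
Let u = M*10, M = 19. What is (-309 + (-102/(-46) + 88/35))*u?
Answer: -9307568/161 ≈ -57811.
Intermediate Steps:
u = 190 (u = 19*10 = 190)
(-309 + (-102/(-46) + 88/35))*u = (-309 + (-102/(-46) + 88/35))*190 = (-309 + (-102*(-1/46) + 88*(1/35)))*190 = (-309 + (51/23 + 88/35))*190 = (-309 + 3809/805)*190 = -244936/805*190 = -9307568/161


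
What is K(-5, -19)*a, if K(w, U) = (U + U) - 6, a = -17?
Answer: 748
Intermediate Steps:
K(w, U) = -6 + 2*U (K(w, U) = 2*U - 6 = -6 + 2*U)
K(-5, -19)*a = (-6 + 2*(-19))*(-17) = (-6 - 38)*(-17) = -44*(-17) = 748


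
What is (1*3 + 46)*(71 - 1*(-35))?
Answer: 5194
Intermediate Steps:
(1*3 + 46)*(71 - 1*(-35)) = (3 + 46)*(71 + 35) = 49*106 = 5194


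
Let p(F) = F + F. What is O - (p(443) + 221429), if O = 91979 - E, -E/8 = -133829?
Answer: -1200968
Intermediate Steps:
p(F) = 2*F
E = 1070632 (E = -8*(-133829) = 1070632)
O = -978653 (O = 91979 - 1*1070632 = 91979 - 1070632 = -978653)
O - (p(443) + 221429) = -978653 - (2*443 + 221429) = -978653 - (886 + 221429) = -978653 - 1*222315 = -978653 - 222315 = -1200968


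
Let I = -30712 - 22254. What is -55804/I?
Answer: 27902/26483 ≈ 1.0536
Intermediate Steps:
I = -52966
-55804/I = -55804/(-52966) = -55804*(-1/52966) = 27902/26483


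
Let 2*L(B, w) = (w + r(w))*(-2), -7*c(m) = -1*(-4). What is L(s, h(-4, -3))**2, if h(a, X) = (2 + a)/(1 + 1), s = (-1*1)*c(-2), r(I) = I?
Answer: 4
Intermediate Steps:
c(m) = -4/7 (c(m) = -(-1)*(-4)/7 = -1/7*4 = -4/7)
s = 4/7 (s = -1*1*(-4/7) = -1*(-4/7) = 4/7 ≈ 0.57143)
h(a, X) = 1 + a/2 (h(a, X) = (2 + a)/2 = (2 + a)*(1/2) = 1 + a/2)
L(B, w) = -2*w (L(B, w) = ((w + w)*(-2))/2 = ((2*w)*(-2))/2 = (-4*w)/2 = -2*w)
L(s, h(-4, -3))**2 = (-2*(1 + (1/2)*(-4)))**2 = (-2*(1 - 2))**2 = (-2*(-1))**2 = 2**2 = 4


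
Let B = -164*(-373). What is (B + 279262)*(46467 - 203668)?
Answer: -53516565234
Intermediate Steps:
B = 61172
(B + 279262)*(46467 - 203668) = (61172 + 279262)*(46467 - 203668) = 340434*(-157201) = -53516565234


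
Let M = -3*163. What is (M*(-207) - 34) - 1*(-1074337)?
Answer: 1175526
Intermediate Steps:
M = -489
(M*(-207) - 34) - 1*(-1074337) = (-489*(-207) - 34) - 1*(-1074337) = (101223 - 34) + 1074337 = 101189 + 1074337 = 1175526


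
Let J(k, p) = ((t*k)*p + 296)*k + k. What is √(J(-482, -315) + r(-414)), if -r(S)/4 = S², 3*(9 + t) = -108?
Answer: 3*√365818218 ≈ 57379.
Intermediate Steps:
t = -45 (t = -9 + (⅓)*(-108) = -9 - 36 = -45)
r(S) = -4*S²
J(k, p) = k + k*(296 - 45*k*p) (J(k, p) = ((-45*k)*p + 296)*k + k = (-45*k*p + 296)*k + k = (296 - 45*k*p)*k + k = k*(296 - 45*k*p) + k = k + k*(296 - 45*k*p))
√(J(-482, -315) + r(-414)) = √(9*(-482)*(33 - 5*(-482)*(-315)) - 4*(-414)²) = √(9*(-482)*(33 - 759150) - 4*171396) = √(9*(-482)*(-759117) - 685584) = √(3293049546 - 685584) = √3292363962 = 3*√365818218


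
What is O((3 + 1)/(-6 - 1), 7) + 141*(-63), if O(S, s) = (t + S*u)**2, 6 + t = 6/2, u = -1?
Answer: -434978/49 ≈ -8877.1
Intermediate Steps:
t = -3 (t = -6 + 6/2 = -6 + 6*(1/2) = -6 + 3 = -3)
O(S, s) = (-3 - S)**2 (O(S, s) = (-3 + S*(-1))**2 = (-3 - S)**2)
O((3 + 1)/(-6 - 1), 7) + 141*(-63) = (3 + (3 + 1)/(-6 - 1))**2 + 141*(-63) = (3 + 4/(-7))**2 - 8883 = (3 + 4*(-1/7))**2 - 8883 = (3 - 4/7)**2 - 8883 = (17/7)**2 - 8883 = 289/49 - 8883 = -434978/49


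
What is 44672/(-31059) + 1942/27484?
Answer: -583724335/426812778 ≈ -1.3676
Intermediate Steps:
44672/(-31059) + 1942/27484 = 44672*(-1/31059) + 1942*(1/27484) = -44672/31059 + 971/13742 = -583724335/426812778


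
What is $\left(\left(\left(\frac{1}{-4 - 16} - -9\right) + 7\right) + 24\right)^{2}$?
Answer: $\frac{638401}{400} \approx 1596.0$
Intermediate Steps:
$\left(\left(\left(\frac{1}{-4 - 16} - -9\right) + 7\right) + 24\right)^{2} = \left(\left(\left(\frac{1}{-20} + 9\right) + 7\right) + 24\right)^{2} = \left(\left(\left(- \frac{1}{20} + 9\right) + 7\right) + 24\right)^{2} = \left(\left(\frac{179}{20} + 7\right) + 24\right)^{2} = \left(\frac{319}{20} + 24\right)^{2} = \left(\frac{799}{20}\right)^{2} = \frac{638401}{400}$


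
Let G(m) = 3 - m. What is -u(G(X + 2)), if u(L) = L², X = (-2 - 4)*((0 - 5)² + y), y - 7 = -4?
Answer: -28561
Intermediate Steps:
y = 3 (y = 7 - 4 = 3)
X = -168 (X = (-2 - 4)*((0 - 5)² + 3) = -6*((-5)² + 3) = -6*(25 + 3) = -6*28 = -168)
-u(G(X + 2)) = -(3 - (-168 + 2))² = -(3 - 1*(-166))² = -(3 + 166)² = -1*169² = -1*28561 = -28561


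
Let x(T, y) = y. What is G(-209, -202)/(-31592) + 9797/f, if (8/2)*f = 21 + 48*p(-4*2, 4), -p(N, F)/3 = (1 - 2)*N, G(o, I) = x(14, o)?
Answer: -112526447/3248232 ≈ -34.642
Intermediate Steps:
G(o, I) = o
p(N, F) = 3*N (p(N, F) = -3*(1 - 2)*N = -(-3)*N = 3*N)
f = -1131/4 (f = (21 + 48*(3*(-4*2)))/4 = (21 + 48*(3*(-8)))/4 = (21 + 48*(-24))/4 = (21 - 1152)/4 = (¼)*(-1131) = -1131/4 ≈ -282.75)
G(-209, -202)/(-31592) + 9797/f = -209/(-31592) + 9797/(-1131/4) = -209*(-1/31592) + 9797*(-4/1131) = 19/2872 - 39188/1131 = -112526447/3248232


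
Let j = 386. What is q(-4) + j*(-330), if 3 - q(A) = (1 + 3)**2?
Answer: -127393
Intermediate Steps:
q(A) = -13 (q(A) = 3 - (1 + 3)**2 = 3 - 1*4**2 = 3 - 1*16 = 3 - 16 = -13)
q(-4) + j*(-330) = -13 + 386*(-330) = -13 - 127380 = -127393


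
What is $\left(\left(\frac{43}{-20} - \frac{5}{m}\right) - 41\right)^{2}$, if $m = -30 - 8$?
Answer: $\frac{267224409}{144400} \approx 1850.6$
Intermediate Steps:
$m = -38$ ($m = -30 - 8 = -38$)
$\left(\left(\frac{43}{-20} - \frac{5}{m}\right) - 41\right)^{2} = \left(\left(\frac{43}{-20} - \frac{5}{-38}\right) - 41\right)^{2} = \left(\left(43 \left(- \frac{1}{20}\right) - - \frac{5}{38}\right) - 41\right)^{2} = \left(\left(- \frac{43}{20} + \frac{5}{38}\right) - 41\right)^{2} = \left(- \frac{767}{380} - 41\right)^{2} = \left(- \frac{16347}{380}\right)^{2} = \frac{267224409}{144400}$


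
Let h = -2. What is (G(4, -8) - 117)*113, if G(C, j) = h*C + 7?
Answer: -13334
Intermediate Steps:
G(C, j) = 7 - 2*C (G(C, j) = -2*C + 7 = 7 - 2*C)
(G(4, -8) - 117)*113 = ((7 - 2*4) - 117)*113 = ((7 - 8) - 117)*113 = (-1 - 117)*113 = -118*113 = -13334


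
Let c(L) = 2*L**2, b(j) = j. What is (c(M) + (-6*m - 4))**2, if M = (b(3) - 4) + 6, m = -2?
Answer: 3364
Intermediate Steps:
M = 5 (M = (3 - 4) + 6 = -1 + 6 = 5)
(c(M) + (-6*m - 4))**2 = (2*5**2 + (-6*(-2) - 4))**2 = (2*25 + (12 - 4))**2 = (50 + 8)**2 = 58**2 = 3364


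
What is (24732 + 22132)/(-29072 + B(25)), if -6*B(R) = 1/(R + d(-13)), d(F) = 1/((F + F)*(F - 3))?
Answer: -91393587/56695864 ≈ -1.6120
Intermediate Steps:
d(F) = 1/(2*F*(-3 + F)) (d(F) = 1/((2*F)*(-3 + F)) = 1/(2*F*(-3 + F)))
B(R) = -1/(6*(1/416 + R)) (B(R) = -1/(6*(R + (1/2)/(-13*(-3 - 13)))) = -1/(6*(R + (1/2)*(-1/13)/(-16))) = -1/(6*(R + (1/2)*(-1/13)*(-1/16))) = -1/(6*(R + 1/416)) = -1/(6*(1/416 + R)))
(24732 + 22132)/(-29072 + B(25)) = (24732 + 22132)/(-29072 - 208/(3 + 1248*25)) = 46864/(-29072 - 208/(3 + 31200)) = 46864/(-29072 - 208/31203) = 46864/(-907133824/31203) = 46864*(-31203/907133824) = -91393587/56695864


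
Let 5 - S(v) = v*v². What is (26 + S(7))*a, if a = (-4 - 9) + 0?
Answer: 4056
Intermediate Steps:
a = -13 (a = -13 + 0 = -13)
S(v) = 5 - v³ (S(v) = 5 - v*v² = 5 - v³)
(26 + S(7))*a = (26 + (5 - 1*7³))*(-13) = (26 + (5 - 1*343))*(-13) = (26 + (5 - 343))*(-13) = (26 - 338)*(-13) = -312*(-13) = 4056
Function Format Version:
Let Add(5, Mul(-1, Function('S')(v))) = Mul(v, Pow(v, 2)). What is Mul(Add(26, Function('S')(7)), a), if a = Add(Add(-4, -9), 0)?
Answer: 4056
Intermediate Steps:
a = -13 (a = Add(-13, 0) = -13)
Function('S')(v) = Add(5, Mul(-1, Pow(v, 3))) (Function('S')(v) = Add(5, Mul(-1, Mul(v, Pow(v, 2)))) = Add(5, Mul(-1, Pow(v, 3))))
Mul(Add(26, Function('S')(7)), a) = Mul(Add(26, Add(5, Mul(-1, Pow(7, 3)))), -13) = Mul(Add(26, Add(5, Mul(-1, 343))), -13) = Mul(Add(26, Add(5, -343)), -13) = Mul(Add(26, -338), -13) = Mul(-312, -13) = 4056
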